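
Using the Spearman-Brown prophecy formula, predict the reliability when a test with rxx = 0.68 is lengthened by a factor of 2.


r_new = (n * rxx) / (1 + (n-1) * rxx)
r_new = (2 * 0.68) / (1 + 1 * 0.68)
r_new = 1.36 / 1.68
r_new = 0.8095

0.8095


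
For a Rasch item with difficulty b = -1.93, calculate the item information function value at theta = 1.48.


P = 1/(1+exp(-(1.48--1.93))) = 0.968
I = P*(1-P) = 0.968 * 0.032
I = 0.031

0.031


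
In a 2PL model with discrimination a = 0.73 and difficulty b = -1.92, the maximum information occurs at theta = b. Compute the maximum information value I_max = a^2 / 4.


For 2PL, max info at theta = b = -1.92
I_max = a^2 / 4 = 0.73^2 / 4
= 0.5329 / 4
I_max = 0.1332

0.1332


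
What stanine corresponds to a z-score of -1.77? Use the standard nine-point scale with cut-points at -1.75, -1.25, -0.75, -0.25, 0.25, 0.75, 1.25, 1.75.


Stanine boundaries: [-1.75, -1.25, -0.75, -0.25, 0.25, 0.75, 1.25, 1.75]
z = -1.77
Check each boundary:
  z < -1.75
  z < -1.25
  z < -0.75
  z < -0.25
  z < 0.25
  z < 0.75
  z < 1.25
  z < 1.75
Highest qualifying boundary gives stanine = 1

1


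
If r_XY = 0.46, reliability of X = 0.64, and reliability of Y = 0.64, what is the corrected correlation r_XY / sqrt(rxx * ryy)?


r_corrected = rxy / sqrt(rxx * ryy)
= 0.46 / sqrt(0.64 * 0.64)
= 0.46 / sqrt(0.4096)
= 0.46 / 0.64
r_corrected = 0.7188

0.7188


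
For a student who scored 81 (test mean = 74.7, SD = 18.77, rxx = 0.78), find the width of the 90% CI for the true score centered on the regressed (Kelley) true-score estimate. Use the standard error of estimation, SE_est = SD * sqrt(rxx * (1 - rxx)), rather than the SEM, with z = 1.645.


True score estimate = 0.78*81 + 0.22*74.7 = 79.614
SE_est = SD * sqrt(rxx * (1 - rxx)) = 18.77 * sqrt(0.78 * 0.22) = 18.77 * sqrt(0.1716) = 7.775403
CI = T_est +/- z * SE_est, so width = 2 * z * SE_est = 2 * 1.645 * 7.775403
Width = 25.5811

25.5811


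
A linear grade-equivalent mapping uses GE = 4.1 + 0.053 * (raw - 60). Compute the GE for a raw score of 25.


raw - median = 25 - 60 = -35
slope * diff = 0.053 * -35 = -1.855
GE = 4.1 + -1.855
GE = 2.245

2.245


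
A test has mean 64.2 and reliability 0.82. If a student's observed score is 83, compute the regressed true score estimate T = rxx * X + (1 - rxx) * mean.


T_est = rxx * X + (1 - rxx) * mean
T_est = 0.82 * 83 + 0.18 * 64.2
T_est = 68.06 + 11.556
T_est = 79.616

79.616


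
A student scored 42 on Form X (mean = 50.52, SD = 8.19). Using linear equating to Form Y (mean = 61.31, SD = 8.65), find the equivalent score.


slope = SD_Y / SD_X = 8.65 / 8.19 ~ 1.0562
intercept = mean_Y - slope * mean_X = 61.31 - (8.65 / 8.19) * 50.52 ~ 7.9525
Y = slope * X + intercept. To avoid rounding drift from the rounded slope/intercept, evaluate the equivalent form Y = mean_Y + SD_Y * (X - mean_X) / SD_X at full precision:
Y = 61.31 + 8.65 * (42 - 50.52) / 8.19
Y = 61.31 - 8.65 * 8.52 / 8.19
Y = 61.31 - 73.698 / 8.19
Y = 61.31 - 8.9985
Y = 52.3115

52.3115


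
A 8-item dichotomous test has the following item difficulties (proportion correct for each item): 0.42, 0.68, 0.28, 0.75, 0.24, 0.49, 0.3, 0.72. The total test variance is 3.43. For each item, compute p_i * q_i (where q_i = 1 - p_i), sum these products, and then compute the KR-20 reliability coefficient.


For each item, compute p_i * q_i:
  Item 1: 0.42 * 0.58 = 0.2436
  Item 2: 0.68 * 0.32 = 0.2176
  Item 3: 0.28 * 0.72 = 0.2016
  Item 4: 0.75 * 0.25 = 0.1875
  Item 5: 0.24 * 0.76 = 0.1824
  Item 6: 0.49 * 0.51 = 0.2499
  Item 7: 0.3 * 0.7 = 0.21
  Item 8: 0.72 * 0.28 = 0.2016
Sum(p_i * q_i) = 0.2436 + 0.2176 + 0.2016 + 0.1875 + 0.1824 + 0.2499 + 0.21 + 0.2016 = 1.6942
KR-20 = (k/(k-1)) * (1 - Sum(p_i*q_i) / Var_total)
= (8/7) * (1 - 1.6942/3.43)
= 1.1429 * 0.5061
KR-20 = 0.5784

0.5784


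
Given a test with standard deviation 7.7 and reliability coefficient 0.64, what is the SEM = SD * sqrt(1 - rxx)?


SEM = SD * sqrt(1 - rxx)
SEM = 7.7 * sqrt(1 - 0.64)
SEM = 7.7 * sqrt(0.36) = 7.7 * 0.6
SEM = 4.62

4.62


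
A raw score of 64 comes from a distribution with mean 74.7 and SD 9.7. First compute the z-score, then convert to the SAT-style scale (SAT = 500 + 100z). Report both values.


z = (X - mean) / SD = (64 - 74.7) / 9.7
z = -10.7 / 9.7
z = -1.1031
SAT-scale = SAT = 500 + 100z
Carry z at full precision (z = -10.7 / 9.7) into the conversion:
SAT-scale = 500 + 100 * (-10.7 / 9.7) = 500 + -1070 / 9.7
SAT-scale = 500 + -110.3093
SAT-scale = 389.6907

389.6907


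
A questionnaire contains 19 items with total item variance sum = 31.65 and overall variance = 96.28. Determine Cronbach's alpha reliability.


alpha = (k/(k-1)) * (1 - sum(si^2)/s_total^2)
= (19/18) * (1 - 31.65/96.28)
alpha = 0.7086

0.7086


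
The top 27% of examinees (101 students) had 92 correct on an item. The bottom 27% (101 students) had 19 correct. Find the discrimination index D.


p_upper = 92/101 = 0.9109
p_lower = 19/101 = 0.1881
D = 0.9109 - 0.1881 = 0.7228

0.7228


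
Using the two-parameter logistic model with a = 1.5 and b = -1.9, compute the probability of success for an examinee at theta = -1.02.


a*(theta - b) = 1.5 * (-1.02 - -1.9) = 1.32
exp(-1.32) = 0.2671
P = 1 / (1 + 0.2671)
P = 0.7892

0.7892


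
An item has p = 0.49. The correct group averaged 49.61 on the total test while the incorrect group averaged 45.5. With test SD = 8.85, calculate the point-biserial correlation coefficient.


q = 1 - p = 0.51
rpb = ((M1 - M0) / SD) * sqrt(p * q)
rpb = ((49.61 - 45.5) / 8.85) * sqrt(0.49 * 0.51)
rpb = 0.2322

0.2322


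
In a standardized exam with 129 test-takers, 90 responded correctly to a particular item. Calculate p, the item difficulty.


Item difficulty p = number correct / total examinees
p = 90 / 129
p = 0.6977

0.6977


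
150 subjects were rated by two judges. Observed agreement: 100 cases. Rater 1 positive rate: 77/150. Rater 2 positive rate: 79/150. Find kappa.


P_o = 100/150 = 0.666667
P_e = (77*79 + 73*71) / 22500 = 0.500711
kappa = (P_o - P_e) / (1 - P_e)
kappa = (0.666667 - 0.500711) / (1 - 0.500711)
kappa = 0.3324

0.3324


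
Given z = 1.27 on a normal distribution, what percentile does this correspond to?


CDF(z) = 0.5 * (1 + erf(z/sqrt(2)))
erf(0.898) = 0.7959
CDF = 0.898
Percentile rank = 0.898 * 100 = 89.8

89.8


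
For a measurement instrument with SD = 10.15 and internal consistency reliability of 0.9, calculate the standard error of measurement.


SEM = SD * sqrt(1 - rxx)
SEM = 10.15 * sqrt(1 - 0.9)
SEM = 10.15 * sqrt(0.1) = 10.15 * 0.316228
SEM = 3.2097

3.2097


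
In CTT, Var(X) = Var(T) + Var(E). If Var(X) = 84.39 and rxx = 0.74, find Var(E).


var_true = rxx * var_obs = 0.74 * 84.39 = 62.4486
var_error = var_obs - var_true
var_error = 84.39 - 62.4486
var_error = 21.9414

21.9414


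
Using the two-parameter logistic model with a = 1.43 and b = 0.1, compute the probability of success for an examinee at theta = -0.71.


a*(theta - b) = 1.43 * (-0.71 - 0.1) = -1.1583
exp(--1.1583) = 3.1845
P = 1 / (1 + 3.1845)
P = 0.239

0.239


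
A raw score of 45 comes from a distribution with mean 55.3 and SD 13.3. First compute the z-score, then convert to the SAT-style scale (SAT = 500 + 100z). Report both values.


z = (X - mean) / SD = (45 - 55.3) / 13.3
z = -10.3 / 13.3
z = -0.7744
SAT-scale = SAT = 500 + 100z
Carry z at full precision (z = -10.3 / 13.3) into the conversion:
SAT-scale = 500 + 100 * (-10.3 / 13.3) = 500 + -1030 / 13.3
SAT-scale = 500 + -77.4436
SAT-scale = 422.5564

422.5564


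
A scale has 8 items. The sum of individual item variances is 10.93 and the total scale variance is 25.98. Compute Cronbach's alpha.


alpha = (k/(k-1)) * (1 - sum(si^2)/s_total^2)
= (8/7) * (1 - 10.93/25.98)
alpha = 0.662

0.662


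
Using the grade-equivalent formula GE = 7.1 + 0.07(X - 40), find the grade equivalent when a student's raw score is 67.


raw - median = 67 - 40 = 27
slope * diff = 0.07 * 27 = 1.89
GE = 7.1 + 1.89
GE = 8.99

8.99


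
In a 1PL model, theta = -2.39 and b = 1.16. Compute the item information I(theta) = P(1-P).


P = 1/(1+exp(-(-2.39-1.16))) = 0.0279
I = P*(1-P) = 0.0279 * 0.9721
I = 0.0271

0.0271


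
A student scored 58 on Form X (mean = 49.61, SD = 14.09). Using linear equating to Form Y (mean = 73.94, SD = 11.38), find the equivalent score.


slope = SD_Y / SD_X = 11.38 / 14.09 ~ 0.8077
intercept = mean_Y - slope * mean_X = 73.94 - (11.38 / 14.09) * 49.61 ~ 33.8717
Y = slope * X + intercept. To avoid rounding drift from the rounded slope/intercept, evaluate the equivalent form Y = mean_Y + SD_Y * (X - mean_X) / SD_X at full precision:
Y = 73.94 + 11.38 * (58 - 49.61) / 14.09
Y = 73.94 + 11.38 * 8.39 / 14.09
Y = 73.94 + 95.4782 / 14.09
Y = 73.94 + 6.7763
Y = 80.7163

80.7163


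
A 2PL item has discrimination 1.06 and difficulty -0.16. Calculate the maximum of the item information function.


For 2PL, max info at theta = b = -0.16
I_max = a^2 / 4 = 1.06^2 / 4
= 1.1236 / 4
I_max = 0.2809

0.2809


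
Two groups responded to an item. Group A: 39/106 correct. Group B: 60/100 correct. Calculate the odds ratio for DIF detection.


Odds_A = 39/67 = 0.5821
Odds_B = 60/40 = 1.5
OR = Odds_A / Odds_B = 0.5821 / 1.5
Exactly, OR = (39 * 40) / (67 * 60) = 1560 / 4020
OR = 0.3881

0.3881


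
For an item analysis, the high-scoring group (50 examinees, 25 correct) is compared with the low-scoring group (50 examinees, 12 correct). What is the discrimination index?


p_upper = 25/50 = 0.5
p_lower = 12/50 = 0.24
D = 0.5 - 0.24 = 0.26

0.26


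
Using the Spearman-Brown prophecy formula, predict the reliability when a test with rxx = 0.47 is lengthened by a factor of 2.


r_new = (n * rxx) / (1 + (n-1) * rxx)
r_new = (2 * 0.47) / (1 + 1 * 0.47)
r_new = 0.94 / 1.47
r_new = 0.6395

0.6395


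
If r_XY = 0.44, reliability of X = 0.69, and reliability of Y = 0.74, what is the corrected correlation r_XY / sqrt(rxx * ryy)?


r_corrected = rxy / sqrt(rxx * ryy)
= 0.44 / sqrt(0.69 * 0.74)
= 0.44 / sqrt(0.5106)
= 0.44 / 0.714563
r_corrected = 0.6158

0.6158


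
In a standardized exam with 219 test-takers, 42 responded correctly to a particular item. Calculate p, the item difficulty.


Item difficulty p = number correct / total examinees
p = 42 / 219
p = 0.1918

0.1918


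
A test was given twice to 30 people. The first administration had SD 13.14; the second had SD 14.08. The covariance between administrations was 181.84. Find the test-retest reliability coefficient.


r = cov(X,Y) / (SD_X * SD_Y)
r = 181.84 / (13.14 * 14.08)
r = 181.84 / 185.0112
r = 0.9829

0.9829


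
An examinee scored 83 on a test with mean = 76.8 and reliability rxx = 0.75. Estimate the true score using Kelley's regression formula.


T_est = rxx * X + (1 - rxx) * mean
T_est = 0.75 * 83 + 0.25 * 76.8
T_est = 62.25 + 19.2
T_est = 81.45

81.45


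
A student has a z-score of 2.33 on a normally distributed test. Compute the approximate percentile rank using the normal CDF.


CDF(z) = 0.5 * (1 + erf(z/sqrt(2)))
erf(1.6476) = 0.9802
CDF = 0.9901
Percentile rank = 0.9901 * 100 = 99.01

99.01


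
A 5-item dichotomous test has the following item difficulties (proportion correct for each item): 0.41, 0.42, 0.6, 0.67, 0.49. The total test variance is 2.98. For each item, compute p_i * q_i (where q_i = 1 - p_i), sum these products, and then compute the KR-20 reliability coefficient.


For each item, compute p_i * q_i:
  Item 1: 0.41 * 0.59 = 0.2419
  Item 2: 0.42 * 0.58 = 0.2436
  Item 3: 0.6 * 0.4 = 0.24
  Item 4: 0.67 * 0.33 = 0.2211
  Item 5: 0.49 * 0.51 = 0.2499
Sum(p_i * q_i) = 0.2419 + 0.2436 + 0.24 + 0.2211 + 0.2499 = 1.1965
KR-20 = (k/(k-1)) * (1 - Sum(p_i*q_i) / Var_total)
= (5/4) * (1 - 1.1965/2.98)
= 1.25 * 0.5985
KR-20 = 0.7481

0.7481


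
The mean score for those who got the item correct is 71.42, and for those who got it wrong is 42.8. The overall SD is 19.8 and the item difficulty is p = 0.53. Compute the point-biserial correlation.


q = 1 - p = 0.47
rpb = ((M1 - M0) / SD) * sqrt(p * q)
rpb = ((71.42 - 42.8) / 19.8) * sqrt(0.53 * 0.47)
rpb = 0.7214

0.7214


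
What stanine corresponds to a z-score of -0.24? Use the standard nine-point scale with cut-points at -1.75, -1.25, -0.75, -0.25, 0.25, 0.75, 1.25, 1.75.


Stanine boundaries: [-1.75, -1.25, -0.75, -0.25, 0.25, 0.75, 1.25, 1.75]
z = -0.24
Check each boundary:
  z >= -1.75 -> could be stanine 2
  z >= -1.25 -> could be stanine 3
  z >= -0.75 -> could be stanine 4
  z >= -0.25 -> could be stanine 5
  z < 0.25
  z < 0.75
  z < 1.25
  z < 1.75
Highest qualifying boundary gives stanine = 5

5


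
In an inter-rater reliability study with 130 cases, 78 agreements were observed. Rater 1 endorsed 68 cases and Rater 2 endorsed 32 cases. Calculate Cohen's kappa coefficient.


P_o = 78/130 = 0.6
P_e = (68*32 + 62*98) / 16900 = 0.488284
kappa = (P_o - P_e) / (1 - P_e)
kappa = (0.6 - 0.488284) / (1 - 0.488284)
kappa = 0.2183

0.2183


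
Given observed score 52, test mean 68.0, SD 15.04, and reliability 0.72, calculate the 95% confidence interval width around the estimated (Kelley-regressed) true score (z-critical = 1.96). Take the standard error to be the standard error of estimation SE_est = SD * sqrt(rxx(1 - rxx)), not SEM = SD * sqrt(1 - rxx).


True score estimate = 0.72*52 + 0.28*68.0 = 56.48
SE_est = SD * sqrt(rxx * (1 - rxx)) = 15.04 * sqrt(0.72 * 0.28) = 15.04 * sqrt(0.2016) = 6.752943
CI = T_est +/- z * SE_est, so width = 2 * z * SE_est = 2 * 1.96 * 6.752943
Width = 26.4715

26.4715


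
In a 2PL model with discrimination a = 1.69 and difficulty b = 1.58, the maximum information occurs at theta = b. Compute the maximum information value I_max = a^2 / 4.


For 2PL, max info at theta = b = 1.58
I_max = a^2 / 4 = 1.69^2 / 4
= 2.8561 / 4
I_max = 0.714

0.714


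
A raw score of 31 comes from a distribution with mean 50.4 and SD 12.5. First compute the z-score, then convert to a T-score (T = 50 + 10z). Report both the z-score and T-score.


z = (X - mean) / SD = (31 - 50.4) / 12.5
z = -19.4 / 12.5
z = -1.552
T-score = T = 50 + 10z
Carry z at full precision (z = -19.4 / 12.5) into the conversion:
T-score = 50 + 10 * (-19.4 / 12.5) = 50 + -194 / 12.5
T-score = 50 + -15.52
T-score = 34.48

34.48


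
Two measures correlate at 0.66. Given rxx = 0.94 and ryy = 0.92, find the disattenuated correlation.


r_corrected = rxy / sqrt(rxx * ryy)
= 0.66 / sqrt(0.94 * 0.92)
= 0.66 / sqrt(0.8648)
= 0.66 / 0.929946
r_corrected = 0.7097

0.7097


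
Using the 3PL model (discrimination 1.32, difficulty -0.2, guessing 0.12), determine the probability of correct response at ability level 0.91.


logit = 1.32*(0.91 - -0.2) = 1.4652
P* = 1/(1 + exp(-1.4652)) = 0.8123
P = 0.12 + (1 - 0.12) * 0.8123
P = 0.8348

0.8348


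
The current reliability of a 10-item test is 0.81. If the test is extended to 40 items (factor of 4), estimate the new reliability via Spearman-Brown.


r_new = (n * rxx) / (1 + (n-1) * rxx)
r_new = (4 * 0.81) / (1 + 3 * 0.81)
r_new = 3.24 / 3.43
r_new = 0.9446

0.9446


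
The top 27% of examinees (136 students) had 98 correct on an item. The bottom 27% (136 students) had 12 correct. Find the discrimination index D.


p_upper = 98/136 = 0.7206
p_lower = 12/136 = 0.0882
D = 0.7206 - 0.0882 = 0.6324

0.6324


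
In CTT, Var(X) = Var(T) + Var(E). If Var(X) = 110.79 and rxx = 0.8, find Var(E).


var_true = rxx * var_obs = 0.8 * 110.79 = 88.632
var_error = var_obs - var_true
var_error = 110.79 - 88.632
var_error = 22.158

22.158


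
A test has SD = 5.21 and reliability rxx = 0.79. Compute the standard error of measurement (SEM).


SEM = SD * sqrt(1 - rxx)
SEM = 5.21 * sqrt(1 - 0.79)
SEM = 5.21 * sqrt(0.21) = 5.21 * 0.458258
SEM = 2.3875

2.3875


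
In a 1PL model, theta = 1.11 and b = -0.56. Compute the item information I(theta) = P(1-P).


P = 1/(1+exp(-(1.11--0.56))) = 0.8416
I = P*(1-P) = 0.8416 * 0.1584
I = 0.1333

0.1333


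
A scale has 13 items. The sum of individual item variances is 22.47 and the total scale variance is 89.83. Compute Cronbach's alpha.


alpha = (k/(k-1)) * (1 - sum(si^2)/s_total^2)
= (13/12) * (1 - 22.47/89.83)
alpha = 0.8123

0.8123


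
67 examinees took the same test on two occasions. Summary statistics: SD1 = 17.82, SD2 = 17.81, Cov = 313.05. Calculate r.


r = cov(X,Y) / (SD_X * SD_Y)
r = 313.05 / (17.82 * 17.81)
r = 313.05 / 317.3742
r = 0.9864

0.9864


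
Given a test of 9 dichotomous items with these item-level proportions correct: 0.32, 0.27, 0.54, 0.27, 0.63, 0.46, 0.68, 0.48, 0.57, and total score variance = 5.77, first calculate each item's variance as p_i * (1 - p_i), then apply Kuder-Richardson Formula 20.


For each item, compute p_i * q_i:
  Item 1: 0.32 * 0.68 = 0.2176
  Item 2: 0.27 * 0.73 = 0.1971
  Item 3: 0.54 * 0.46 = 0.2484
  Item 4: 0.27 * 0.73 = 0.1971
  Item 5: 0.63 * 0.37 = 0.2331
  Item 6: 0.46 * 0.54 = 0.2484
  Item 7: 0.68 * 0.32 = 0.2176
  Item 8: 0.48 * 0.52 = 0.2496
  Item 9: 0.57 * 0.43 = 0.2451
Sum(p_i * q_i) = 0.2176 + 0.1971 + 0.2484 + 0.1971 + 0.2331 + 0.2484 + 0.2176 + 0.2496 + 0.2451 = 2.054
KR-20 = (k/(k-1)) * (1 - Sum(p_i*q_i) / Var_total)
= (9/8) * (1 - 2.054/5.77)
= 1.125 * 0.644
KR-20 = 0.7245

0.7245


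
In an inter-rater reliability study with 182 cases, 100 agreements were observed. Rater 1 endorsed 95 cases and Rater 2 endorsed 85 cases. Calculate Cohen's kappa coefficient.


P_o = 100/182 = 0.549451
P_e = (95*85 + 87*97) / 33124 = 0.498551
kappa = (P_o - P_e) / (1 - P_e)
kappa = (0.549451 - 0.498551) / (1 - 0.498551)
kappa = 0.1015

0.1015


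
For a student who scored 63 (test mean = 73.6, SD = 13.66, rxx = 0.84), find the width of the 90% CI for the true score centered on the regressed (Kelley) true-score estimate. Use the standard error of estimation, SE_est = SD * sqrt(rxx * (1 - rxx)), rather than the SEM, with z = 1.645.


True score estimate = 0.84*63 + 0.16*73.6 = 64.696
SE_est = SD * sqrt(rxx * (1 - rxx)) = 13.66 * sqrt(0.84 * 0.16) = 13.66 * sqrt(0.1344) = 5.007839
CI = T_est +/- z * SE_est, so width = 2 * z * SE_est = 2 * 1.645 * 5.007839
Width = 16.4758

16.4758


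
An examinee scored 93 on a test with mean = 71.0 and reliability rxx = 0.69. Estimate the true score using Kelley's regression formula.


T_est = rxx * X + (1 - rxx) * mean
T_est = 0.69 * 93 + 0.31 * 71.0
T_est = 64.17 + 22.01
T_est = 86.18

86.18


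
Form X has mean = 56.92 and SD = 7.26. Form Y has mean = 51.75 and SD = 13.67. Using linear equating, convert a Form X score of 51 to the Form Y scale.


slope = SD_Y / SD_X = 13.67 / 7.26 ~ 1.8829
intercept = mean_Y - slope * mean_X = 51.75 - (13.67 / 7.26) * 56.92 ~ -55.4258
Y = slope * X + intercept. To avoid rounding drift from the rounded slope/intercept, evaluate the equivalent form Y = mean_Y + SD_Y * (X - mean_X) / SD_X at full precision:
Y = 51.75 + 13.67 * (51 - 56.92) / 7.26
Y = 51.75 - 13.67 * 5.92 / 7.26
Y = 51.75 - 80.9264 / 7.26
Y = 51.75 - 11.1469
Y = 40.6031

40.6031


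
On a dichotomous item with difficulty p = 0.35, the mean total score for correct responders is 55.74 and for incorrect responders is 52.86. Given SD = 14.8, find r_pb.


q = 1 - p = 0.65
rpb = ((M1 - M0) / SD) * sqrt(p * q)
rpb = ((55.74 - 52.86) / 14.8) * sqrt(0.35 * 0.65)
rpb = 0.0928

0.0928


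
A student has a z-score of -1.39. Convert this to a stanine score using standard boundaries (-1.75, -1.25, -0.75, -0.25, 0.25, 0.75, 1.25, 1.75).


Stanine boundaries: [-1.75, -1.25, -0.75, -0.25, 0.25, 0.75, 1.25, 1.75]
z = -1.39
Check each boundary:
  z >= -1.75 -> could be stanine 2
  z < -1.25
  z < -0.75
  z < -0.25
  z < 0.25
  z < 0.75
  z < 1.25
  z < 1.75
Highest qualifying boundary gives stanine = 2

2


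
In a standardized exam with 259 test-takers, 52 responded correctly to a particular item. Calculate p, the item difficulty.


Item difficulty p = number correct / total examinees
p = 52 / 259
p = 0.2008

0.2008


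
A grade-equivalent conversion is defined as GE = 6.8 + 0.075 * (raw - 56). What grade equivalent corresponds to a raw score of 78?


raw - median = 78 - 56 = 22
slope * diff = 0.075 * 22 = 1.65
GE = 6.8 + 1.65
GE = 8.45

8.45


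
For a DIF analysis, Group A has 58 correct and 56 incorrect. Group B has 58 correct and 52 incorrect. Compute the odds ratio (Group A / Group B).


Odds_A = 58/56 = 1.0357
Odds_B = 58/52 = 1.1154
OR = Odds_A / Odds_B = 1.0357 / 1.1154
Exactly, OR = (58 * 52) / (56 * 58) = 3016 / 3248
OR = 0.9286

0.9286


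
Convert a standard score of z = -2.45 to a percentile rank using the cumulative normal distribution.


CDF(z) = 0.5 * (1 + erf(z/sqrt(2)))
erf(-1.7324) = -0.9857
CDF = 0.0071
Percentile rank = 0.0071 * 100 = 0.71

0.71


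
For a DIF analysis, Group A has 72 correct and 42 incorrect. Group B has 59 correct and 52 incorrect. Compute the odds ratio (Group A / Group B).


Odds_A = 72/42 = 1.7143
Odds_B = 59/52 = 1.1346
OR = Odds_A / Odds_B = 1.7143 / 1.1346
Exactly, OR = (72 * 52) / (42 * 59) = 3744 / 2478
OR = 1.5109

1.5109


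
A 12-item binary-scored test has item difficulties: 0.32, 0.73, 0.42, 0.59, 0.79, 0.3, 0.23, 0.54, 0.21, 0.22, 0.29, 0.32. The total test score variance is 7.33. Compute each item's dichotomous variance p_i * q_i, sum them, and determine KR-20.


For each item, compute p_i * q_i:
  Item 1: 0.32 * 0.68 = 0.2176
  Item 2: 0.73 * 0.27 = 0.1971
  Item 3: 0.42 * 0.58 = 0.2436
  Item 4: 0.59 * 0.41 = 0.2419
  Item 5: 0.79 * 0.21 = 0.1659
  Item 6: 0.3 * 0.7 = 0.21
  Item 7: 0.23 * 0.77 = 0.1771
  Item 8: 0.54 * 0.46 = 0.2484
  Item 9: 0.21 * 0.79 = 0.1659
  Item 10: 0.22 * 0.78 = 0.1716
  Item 11: 0.29 * 0.71 = 0.2059
  Item 12: 0.32 * 0.68 = 0.2176
Sum(p_i * q_i) = 0.2176 + 0.1971 + 0.2436 + 0.2419 + 0.1659 + 0.21 + 0.1771 + 0.2484 + 0.1659 + 0.1716 + 0.2059 + 0.2176 = 2.4626
KR-20 = (k/(k-1)) * (1 - Sum(p_i*q_i) / Var_total)
= (12/11) * (1 - 2.4626/7.33)
= 1.0909 * 0.664
KR-20 = 0.7244

0.7244


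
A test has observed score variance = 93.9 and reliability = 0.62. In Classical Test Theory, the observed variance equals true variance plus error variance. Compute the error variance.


var_true = rxx * var_obs = 0.62 * 93.9 = 58.218
var_error = var_obs - var_true
var_error = 93.9 - 58.218
var_error = 35.682

35.682


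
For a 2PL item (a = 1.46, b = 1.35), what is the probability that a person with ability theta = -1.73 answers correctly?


a*(theta - b) = 1.46 * (-1.73 - 1.35) = -4.4968
exp(--4.4968) = 89.7295
P = 1 / (1 + 89.7295)
P = 0.011

0.011


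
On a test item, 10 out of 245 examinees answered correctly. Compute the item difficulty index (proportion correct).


Item difficulty p = number correct / total examinees
p = 10 / 245
p = 0.0408

0.0408


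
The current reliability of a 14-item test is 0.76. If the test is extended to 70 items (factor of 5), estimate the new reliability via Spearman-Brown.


r_new = (n * rxx) / (1 + (n-1) * rxx)
r_new = (5 * 0.76) / (1 + 4 * 0.76)
r_new = 3.8 / 4.04
r_new = 0.9406

0.9406


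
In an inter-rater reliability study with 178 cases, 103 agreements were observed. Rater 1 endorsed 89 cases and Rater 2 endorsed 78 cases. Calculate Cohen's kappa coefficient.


P_o = 103/178 = 0.578652
P_e = (89*78 + 89*100) / 31684 = 0.5
kappa = (P_o - P_e) / (1 - P_e)
kappa = (0.578652 - 0.5) / (1 - 0.5)
kappa = 0.1573

0.1573


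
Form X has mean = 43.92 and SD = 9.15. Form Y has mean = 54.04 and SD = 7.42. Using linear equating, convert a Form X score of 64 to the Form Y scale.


slope = SD_Y / SD_X = 7.42 / 9.15 ~ 0.8109
intercept = mean_Y - slope * mean_X = 54.04 - (7.42 / 9.15) * 43.92 ~ 18.424
Y = slope * X + intercept. To avoid rounding drift from the rounded slope/intercept, evaluate the equivalent form Y = mean_Y + SD_Y * (X - mean_X) / SD_X at full precision:
Y = 54.04 + 7.42 * (64 - 43.92) / 9.15
Y = 54.04 + 7.42 * 20.08 / 9.15
Y = 54.04 + 148.9936 / 9.15
Y = 54.04 + 16.2835
Y = 70.3235

70.3235


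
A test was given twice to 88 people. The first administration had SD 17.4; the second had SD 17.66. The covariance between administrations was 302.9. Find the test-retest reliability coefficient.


r = cov(X,Y) / (SD_X * SD_Y)
r = 302.9 / (17.4 * 17.66)
r = 302.9 / 307.284
r = 0.9857

0.9857


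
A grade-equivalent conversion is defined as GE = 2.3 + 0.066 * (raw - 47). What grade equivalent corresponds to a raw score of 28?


raw - median = 28 - 47 = -19
slope * diff = 0.066 * -19 = -1.254
GE = 2.3 + -1.254
GE = 1.046

1.046


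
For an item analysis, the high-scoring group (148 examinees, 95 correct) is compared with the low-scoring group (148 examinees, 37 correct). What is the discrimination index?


p_upper = 95/148 = 0.6419
p_lower = 37/148 = 0.25
D = 0.6419 - 0.25 = 0.3919

0.3919


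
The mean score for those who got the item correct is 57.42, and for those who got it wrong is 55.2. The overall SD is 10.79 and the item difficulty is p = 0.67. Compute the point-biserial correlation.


q = 1 - p = 0.33
rpb = ((M1 - M0) / SD) * sqrt(p * q)
rpb = ((57.42 - 55.2) / 10.79) * sqrt(0.67 * 0.33)
rpb = 0.0967

0.0967


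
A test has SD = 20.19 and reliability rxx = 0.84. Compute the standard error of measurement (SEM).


SEM = SD * sqrt(1 - rxx)
SEM = 20.19 * sqrt(1 - 0.84)
SEM = 20.19 * sqrt(0.16) = 20.19 * 0.4
SEM = 8.076

8.076


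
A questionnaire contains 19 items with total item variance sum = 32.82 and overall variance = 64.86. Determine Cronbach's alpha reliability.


alpha = (k/(k-1)) * (1 - sum(si^2)/s_total^2)
= (19/18) * (1 - 32.82/64.86)
alpha = 0.5214

0.5214


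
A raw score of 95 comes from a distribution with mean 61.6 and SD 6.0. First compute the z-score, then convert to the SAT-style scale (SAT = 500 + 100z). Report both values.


z = (X - mean) / SD = (95 - 61.6) / 6.0
z = 33.4 / 6.0
z = 5.5667
SAT-scale = SAT = 500 + 100z
Carry z at full precision (z = 33.4 / 6.0) into the conversion:
SAT-scale = 500 + 100 * (33.4 / 6.0) = 500 + 3340 / 6.0
SAT-scale = 500 + 556.6667
SAT-scale = 1056.6667

1056.6667


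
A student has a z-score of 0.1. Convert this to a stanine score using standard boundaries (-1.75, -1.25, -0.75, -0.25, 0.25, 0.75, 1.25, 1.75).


Stanine boundaries: [-1.75, -1.25, -0.75, -0.25, 0.25, 0.75, 1.25, 1.75]
z = 0.1
Check each boundary:
  z >= -1.75 -> could be stanine 2
  z >= -1.25 -> could be stanine 3
  z >= -0.75 -> could be stanine 4
  z >= -0.25 -> could be stanine 5
  z < 0.25
  z < 0.75
  z < 1.25
  z < 1.75
Highest qualifying boundary gives stanine = 5

5


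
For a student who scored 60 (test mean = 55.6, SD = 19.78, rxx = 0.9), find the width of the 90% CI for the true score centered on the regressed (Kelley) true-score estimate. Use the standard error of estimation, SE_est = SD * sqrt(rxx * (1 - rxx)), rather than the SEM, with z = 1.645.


True score estimate = 0.9*60 + 0.1*55.6 = 59.56
SE_est = SD * sqrt(rxx * (1 - rxx)) = 19.78 * sqrt(0.9 * 0.1) = 19.78 * sqrt(0.09) = 5.934
CI = T_est +/- z * SE_est, so width = 2 * z * SE_est = 2 * 1.645 * 5.934
Width = 19.5229

19.5229


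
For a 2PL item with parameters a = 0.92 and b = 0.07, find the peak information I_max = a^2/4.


For 2PL, max info at theta = b = 0.07
I_max = a^2 / 4 = 0.92^2 / 4
= 0.8464 / 4
I_max = 0.2116

0.2116


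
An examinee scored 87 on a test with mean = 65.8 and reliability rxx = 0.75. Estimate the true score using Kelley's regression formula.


T_est = rxx * X + (1 - rxx) * mean
T_est = 0.75 * 87 + 0.25 * 65.8
T_est = 65.25 + 16.45
T_est = 81.7

81.7


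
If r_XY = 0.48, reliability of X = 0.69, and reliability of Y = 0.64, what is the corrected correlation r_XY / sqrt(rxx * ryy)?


r_corrected = rxy / sqrt(rxx * ryy)
= 0.48 / sqrt(0.69 * 0.64)
= 0.48 / sqrt(0.4416)
= 0.48 / 0.66453
r_corrected = 0.7223

0.7223


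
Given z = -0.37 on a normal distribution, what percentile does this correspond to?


CDF(z) = 0.5 * (1 + erf(z/sqrt(2)))
erf(-0.2616) = -0.2886
CDF = 0.3557
Percentile rank = 0.3557 * 100 = 35.57

35.57


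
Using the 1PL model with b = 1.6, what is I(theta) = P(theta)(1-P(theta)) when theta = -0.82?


P = 1/(1+exp(-(-0.82-1.6))) = 0.0817
I = P*(1-P) = 0.0817 * 0.9183
I = 0.075

0.075


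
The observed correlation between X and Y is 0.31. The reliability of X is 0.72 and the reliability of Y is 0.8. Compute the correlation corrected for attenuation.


r_corrected = rxy / sqrt(rxx * ryy)
= 0.31 / sqrt(0.72 * 0.8)
= 0.31 / sqrt(0.576)
= 0.31 / 0.758947
r_corrected = 0.4085

0.4085


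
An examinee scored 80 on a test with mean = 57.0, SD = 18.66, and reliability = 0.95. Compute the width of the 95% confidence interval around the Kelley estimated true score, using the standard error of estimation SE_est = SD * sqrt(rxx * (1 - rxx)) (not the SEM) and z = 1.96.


True score estimate = 0.95*80 + 0.05*57.0 = 78.85
SE_est = SD * sqrt(rxx * (1 - rxx)) = 18.66 * sqrt(0.95 * 0.05) = 18.66 * sqrt(0.0475) = 4.066853
CI = T_est +/- z * SE_est, so width = 2 * z * SE_est = 2 * 1.96 * 4.066853
Width = 15.9421

15.9421


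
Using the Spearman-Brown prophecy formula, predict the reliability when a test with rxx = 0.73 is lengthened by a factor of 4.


r_new = (n * rxx) / (1 + (n-1) * rxx)
r_new = (4 * 0.73) / (1 + 3 * 0.73)
r_new = 2.92 / 3.19
r_new = 0.9154

0.9154


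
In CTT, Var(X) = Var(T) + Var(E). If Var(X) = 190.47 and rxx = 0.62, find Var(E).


var_true = rxx * var_obs = 0.62 * 190.47 = 118.0914
var_error = var_obs - var_true
var_error = 190.47 - 118.0914
var_error = 72.3786

72.3786


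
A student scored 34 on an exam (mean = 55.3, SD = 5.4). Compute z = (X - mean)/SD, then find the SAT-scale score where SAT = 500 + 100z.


z = (X - mean) / SD = (34 - 55.3) / 5.4
z = -21.3 / 5.4
z = -3.9444
SAT-scale = SAT = 500 + 100z
Carry z at full precision (z = -21.3 / 5.4) into the conversion:
SAT-scale = 500 + 100 * (-21.3 / 5.4) = 500 + -2130 / 5.4
SAT-scale = 500 + -394.4444
SAT-scale = 105.5556

105.5556


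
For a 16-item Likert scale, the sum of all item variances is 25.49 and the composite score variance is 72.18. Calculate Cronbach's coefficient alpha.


alpha = (k/(k-1)) * (1 - sum(si^2)/s_total^2)
= (16/15) * (1 - 25.49/72.18)
alpha = 0.69

0.69


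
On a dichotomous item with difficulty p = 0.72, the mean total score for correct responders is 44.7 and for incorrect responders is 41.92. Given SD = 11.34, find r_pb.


q = 1 - p = 0.28
rpb = ((M1 - M0) / SD) * sqrt(p * q)
rpb = ((44.7 - 41.92) / 11.34) * sqrt(0.72 * 0.28)
rpb = 0.1101

0.1101


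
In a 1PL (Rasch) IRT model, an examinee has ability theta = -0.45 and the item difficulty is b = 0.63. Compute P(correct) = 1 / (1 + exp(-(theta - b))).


theta - b = -0.45 - 0.63 = -1.08
exp(-(theta - b)) = exp(1.08) = 2.9447
P = 1 / (1 + 2.9447)
P = 0.2535

0.2535


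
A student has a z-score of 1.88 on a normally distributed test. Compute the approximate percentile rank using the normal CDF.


CDF(z) = 0.5 * (1 + erf(z/sqrt(2)))
erf(1.3294) = 0.9399
CDF = 0.9699
Percentile rank = 0.9699 * 100 = 96.99

96.99


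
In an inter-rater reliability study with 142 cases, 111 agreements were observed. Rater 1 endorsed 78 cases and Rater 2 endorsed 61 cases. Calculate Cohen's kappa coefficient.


P_o = 111/142 = 0.78169
P_e = (78*61 + 64*81) / 20164 = 0.493057
kappa = (P_o - P_e) / (1 - P_e)
kappa = (0.78169 - 0.493057) / (1 - 0.493057)
kappa = 0.5694

0.5694


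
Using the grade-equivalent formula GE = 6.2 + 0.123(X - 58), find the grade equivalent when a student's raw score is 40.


raw - median = 40 - 58 = -18
slope * diff = 0.123 * -18 = -2.214
GE = 6.2 + -2.214
GE = 3.986

3.986


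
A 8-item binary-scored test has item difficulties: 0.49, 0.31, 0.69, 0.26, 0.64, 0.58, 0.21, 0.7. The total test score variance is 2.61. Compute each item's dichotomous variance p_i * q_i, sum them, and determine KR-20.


For each item, compute p_i * q_i:
  Item 1: 0.49 * 0.51 = 0.2499
  Item 2: 0.31 * 0.69 = 0.2139
  Item 3: 0.69 * 0.31 = 0.2139
  Item 4: 0.26 * 0.74 = 0.1924
  Item 5: 0.64 * 0.36 = 0.2304
  Item 6: 0.58 * 0.42 = 0.2436
  Item 7: 0.21 * 0.79 = 0.1659
  Item 8: 0.7 * 0.3 = 0.21
Sum(p_i * q_i) = 0.2499 + 0.2139 + 0.2139 + 0.1924 + 0.2304 + 0.2436 + 0.1659 + 0.21 = 1.72
KR-20 = (k/(k-1)) * (1 - Sum(p_i*q_i) / Var_total)
= (8/7) * (1 - 1.72/2.61)
= 1.1429 * 0.341
KR-20 = 0.3897

0.3897


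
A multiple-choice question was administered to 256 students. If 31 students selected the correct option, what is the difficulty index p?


Item difficulty p = number correct / total examinees
p = 31 / 256
p = 0.1211

0.1211


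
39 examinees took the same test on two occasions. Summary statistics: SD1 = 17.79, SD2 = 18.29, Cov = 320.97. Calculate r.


r = cov(X,Y) / (SD_X * SD_Y)
r = 320.97 / (17.79 * 18.29)
r = 320.97 / 325.3791
r = 0.9864

0.9864


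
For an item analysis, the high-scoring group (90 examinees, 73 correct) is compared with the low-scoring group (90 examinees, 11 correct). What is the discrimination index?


p_upper = 73/90 = 0.8111
p_lower = 11/90 = 0.1222
D = 0.8111 - 0.1222 = 0.6889

0.6889


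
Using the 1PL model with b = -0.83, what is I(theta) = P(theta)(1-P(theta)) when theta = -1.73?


P = 1/(1+exp(-(-1.73--0.83))) = 0.2891
I = P*(1-P) = 0.2891 * 0.7109
I = 0.2055

0.2055


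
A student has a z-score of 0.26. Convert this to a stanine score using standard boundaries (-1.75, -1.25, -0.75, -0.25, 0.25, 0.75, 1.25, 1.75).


Stanine boundaries: [-1.75, -1.25, -0.75, -0.25, 0.25, 0.75, 1.25, 1.75]
z = 0.26
Check each boundary:
  z >= -1.75 -> could be stanine 2
  z >= -1.25 -> could be stanine 3
  z >= -0.75 -> could be stanine 4
  z >= -0.25 -> could be stanine 5
  z >= 0.25 -> could be stanine 6
  z < 0.75
  z < 1.25
  z < 1.75
Highest qualifying boundary gives stanine = 6

6


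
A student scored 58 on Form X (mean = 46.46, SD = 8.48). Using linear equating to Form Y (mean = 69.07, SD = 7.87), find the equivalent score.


slope = SD_Y / SD_X = 7.87 / 8.48 ~ 0.9281
intercept = mean_Y - slope * mean_X = 69.07 - (7.87 / 8.48) * 46.46 ~ 25.9521
Y = slope * X + intercept. To avoid rounding drift from the rounded slope/intercept, evaluate the equivalent form Y = mean_Y + SD_Y * (X - mean_X) / SD_X at full precision:
Y = 69.07 + 7.87 * (58 - 46.46) / 8.48
Y = 69.07 + 7.87 * 11.54 / 8.48
Y = 69.07 + 90.8198 / 8.48
Y = 69.07 + 10.7099
Y = 79.7799

79.7799


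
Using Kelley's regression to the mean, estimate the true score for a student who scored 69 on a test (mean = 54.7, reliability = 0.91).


T_est = rxx * X + (1 - rxx) * mean
T_est = 0.91 * 69 + 0.09 * 54.7
T_est = 62.79 + 4.923
T_est = 67.713

67.713


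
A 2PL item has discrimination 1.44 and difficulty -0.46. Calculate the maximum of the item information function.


For 2PL, max info at theta = b = -0.46
I_max = a^2 / 4 = 1.44^2 / 4
= 2.0736 / 4
I_max = 0.5184

0.5184


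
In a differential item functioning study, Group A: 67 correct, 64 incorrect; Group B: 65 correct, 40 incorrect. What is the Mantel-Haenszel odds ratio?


Odds_A = 67/64 = 1.0469
Odds_B = 65/40 = 1.625
OR = Odds_A / Odds_B = 1.0469 / 1.625
Exactly, OR = (67 * 40) / (64 * 65) = 2680 / 4160
OR = 0.6442

0.6442


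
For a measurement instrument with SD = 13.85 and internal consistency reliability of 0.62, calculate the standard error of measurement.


SEM = SD * sqrt(1 - rxx)
SEM = 13.85 * sqrt(1 - 0.62)
SEM = 13.85 * sqrt(0.38) = 13.85 * 0.616441
SEM = 8.5377

8.5377


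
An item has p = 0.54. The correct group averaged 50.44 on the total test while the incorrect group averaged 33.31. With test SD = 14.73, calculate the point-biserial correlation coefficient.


q = 1 - p = 0.46
rpb = ((M1 - M0) / SD) * sqrt(p * q)
rpb = ((50.44 - 33.31) / 14.73) * sqrt(0.54 * 0.46)
rpb = 0.5796

0.5796


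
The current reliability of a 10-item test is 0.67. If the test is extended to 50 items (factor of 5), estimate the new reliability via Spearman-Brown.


r_new = (n * rxx) / (1 + (n-1) * rxx)
r_new = (5 * 0.67) / (1 + 4 * 0.67)
r_new = 3.35 / 3.68
r_new = 0.9103

0.9103


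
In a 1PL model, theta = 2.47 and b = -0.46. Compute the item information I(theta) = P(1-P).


P = 1/(1+exp(-(2.47--0.46))) = 0.9493
I = P*(1-P) = 0.9493 * 0.0507
I = 0.0481

0.0481


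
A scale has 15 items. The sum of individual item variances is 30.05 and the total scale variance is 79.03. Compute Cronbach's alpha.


alpha = (k/(k-1)) * (1 - sum(si^2)/s_total^2)
= (15/14) * (1 - 30.05/79.03)
alpha = 0.664

0.664


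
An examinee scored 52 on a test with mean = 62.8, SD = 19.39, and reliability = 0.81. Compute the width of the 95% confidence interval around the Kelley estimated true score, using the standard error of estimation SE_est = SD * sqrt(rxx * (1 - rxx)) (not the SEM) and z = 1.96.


True score estimate = 0.81*52 + 0.19*62.8 = 54.052
SE_est = SD * sqrt(rxx * (1 - rxx)) = 19.39 * sqrt(0.81 * 0.19) = 19.39 * sqrt(0.1539) = 7.606715
CI = T_est +/- z * SE_est, so width = 2 * z * SE_est = 2 * 1.96 * 7.606715
Width = 29.8183

29.8183


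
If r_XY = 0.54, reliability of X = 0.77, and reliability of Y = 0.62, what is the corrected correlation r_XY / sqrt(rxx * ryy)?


r_corrected = rxy / sqrt(rxx * ryy)
= 0.54 / sqrt(0.77 * 0.62)
= 0.54 / sqrt(0.4774)
= 0.54 / 0.690941
r_corrected = 0.7815

0.7815


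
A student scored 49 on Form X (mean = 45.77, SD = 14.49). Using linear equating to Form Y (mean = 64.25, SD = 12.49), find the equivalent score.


slope = SD_Y / SD_X = 12.49 / 14.49 ~ 0.862
intercept = mean_Y - slope * mean_X = 64.25 - (12.49 / 14.49) * 45.77 ~ 24.7975
Y = slope * X + intercept. To avoid rounding drift from the rounded slope/intercept, evaluate the equivalent form Y = mean_Y + SD_Y * (X - mean_X) / SD_X at full precision:
Y = 64.25 + 12.49 * (49 - 45.77) / 14.49
Y = 64.25 + 12.49 * 3.23 / 14.49
Y = 64.25 + 40.3427 / 14.49
Y = 64.25 + 2.7842
Y = 67.0342

67.0342


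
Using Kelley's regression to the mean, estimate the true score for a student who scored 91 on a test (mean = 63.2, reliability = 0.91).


T_est = rxx * X + (1 - rxx) * mean
T_est = 0.91 * 91 + 0.09 * 63.2
T_est = 82.81 + 5.688
T_est = 88.498

88.498


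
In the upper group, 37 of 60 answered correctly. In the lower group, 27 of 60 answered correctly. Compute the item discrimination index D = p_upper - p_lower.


p_upper = 37/60 = 0.6167
p_lower = 27/60 = 0.45
D = 0.6167 - 0.45 = 0.1667

0.1667


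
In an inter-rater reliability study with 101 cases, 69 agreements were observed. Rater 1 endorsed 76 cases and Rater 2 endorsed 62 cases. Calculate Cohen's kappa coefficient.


P_o = 69/101 = 0.683168
P_e = (76*62 + 25*39) / 10201 = 0.557494
kappa = (P_o - P_e) / (1 - P_e)
kappa = (0.683168 - 0.557494) / (1 - 0.557494)
kappa = 0.284

0.284


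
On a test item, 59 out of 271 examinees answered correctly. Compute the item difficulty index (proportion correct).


Item difficulty p = number correct / total examinees
p = 59 / 271
p = 0.2177

0.2177


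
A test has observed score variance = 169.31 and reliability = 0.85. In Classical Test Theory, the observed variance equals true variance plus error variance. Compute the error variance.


var_true = rxx * var_obs = 0.85 * 169.31 = 143.9135
var_error = var_obs - var_true
var_error = 169.31 - 143.9135
var_error = 25.3965

25.3965


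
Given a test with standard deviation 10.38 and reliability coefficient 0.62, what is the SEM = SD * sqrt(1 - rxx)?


SEM = SD * sqrt(1 - rxx)
SEM = 10.38 * sqrt(1 - 0.62)
SEM = 10.38 * sqrt(0.38) = 10.38 * 0.616441
SEM = 6.3987

6.3987


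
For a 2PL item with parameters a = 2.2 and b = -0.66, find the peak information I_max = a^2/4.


For 2PL, max info at theta = b = -0.66
I_max = a^2 / 4 = 2.2^2 / 4
= 4.84 / 4
I_max = 1.21

1.21


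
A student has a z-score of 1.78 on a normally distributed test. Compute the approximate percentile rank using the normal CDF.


CDF(z) = 0.5 * (1 + erf(z/sqrt(2)))
erf(1.2587) = 0.9249
CDF = 0.9625
Percentile rank = 0.9625 * 100 = 96.25

96.25
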